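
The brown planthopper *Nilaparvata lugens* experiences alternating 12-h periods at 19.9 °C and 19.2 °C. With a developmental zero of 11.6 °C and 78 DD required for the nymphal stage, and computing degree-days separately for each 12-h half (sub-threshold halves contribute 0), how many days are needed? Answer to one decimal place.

Day half: max(0, 19.9 − 11.6) × 0.5 = 8.3 × 0.5 = 4.15 DD.
Night half: max(0, 19.2 − 11.6) × 0.5 = 7.6 × 0.5 = 3.80 DD.
Per 24 h: 7.95 DD/day.
Duration = 78 / 7.95 = 9.811 ≈ 9.8 days.

9.8 days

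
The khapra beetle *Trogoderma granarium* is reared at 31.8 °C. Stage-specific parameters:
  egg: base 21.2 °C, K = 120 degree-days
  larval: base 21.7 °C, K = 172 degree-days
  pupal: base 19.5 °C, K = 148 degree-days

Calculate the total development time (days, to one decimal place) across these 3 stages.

40.4 days

egg: 120 / (31.8 − 21.2) = 120 / 10.6 = 11.321 d.
larval: 172 / (31.8 − 21.7) = 172 / 10.1 = 17.030 d.
pupal: 148 / (31.8 − 19.5) = 148 / 12.3 = 12.033 d.
Sum = 40.383 ≈ 40.4 days.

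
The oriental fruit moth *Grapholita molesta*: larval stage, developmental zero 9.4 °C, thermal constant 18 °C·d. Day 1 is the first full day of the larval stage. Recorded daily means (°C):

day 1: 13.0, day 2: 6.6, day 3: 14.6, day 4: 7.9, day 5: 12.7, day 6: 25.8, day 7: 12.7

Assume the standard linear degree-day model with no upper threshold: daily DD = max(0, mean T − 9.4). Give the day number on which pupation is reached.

day 6

Daily DD above 9.4 °C: 3.6, 0.0, 5.2, 0.0, 3.3, 16.4, 3.3.
Cumulative: 3.6, 3.6, 8.8, 8.8, 12.1, 28.5, 31.8.
The total first reaches 18 DD on day 6.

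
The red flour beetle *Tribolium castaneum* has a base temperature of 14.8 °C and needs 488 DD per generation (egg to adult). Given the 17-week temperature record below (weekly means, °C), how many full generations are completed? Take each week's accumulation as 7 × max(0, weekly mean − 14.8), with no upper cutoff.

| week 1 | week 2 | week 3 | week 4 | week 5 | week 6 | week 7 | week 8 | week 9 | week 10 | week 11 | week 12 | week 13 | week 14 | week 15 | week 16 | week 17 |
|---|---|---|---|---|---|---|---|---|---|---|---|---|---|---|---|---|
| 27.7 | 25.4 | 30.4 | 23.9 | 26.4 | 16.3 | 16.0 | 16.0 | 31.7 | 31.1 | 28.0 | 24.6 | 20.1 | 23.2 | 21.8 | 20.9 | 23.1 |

Weekly DD (7 × max(0, T̄ − 14.8)): 90.3, 74.2, 109.2, 63.7, 81.2, 10.5, 8.4, 8.4, 118.3, 114.1, 92.4, 68.6, 37.1, 58.8, 49.0, 42.7, 58.1.
Season total = 1085.0 DD.
Complete generations = ⌊1085.0 / 488⌋ = 2.

2 generations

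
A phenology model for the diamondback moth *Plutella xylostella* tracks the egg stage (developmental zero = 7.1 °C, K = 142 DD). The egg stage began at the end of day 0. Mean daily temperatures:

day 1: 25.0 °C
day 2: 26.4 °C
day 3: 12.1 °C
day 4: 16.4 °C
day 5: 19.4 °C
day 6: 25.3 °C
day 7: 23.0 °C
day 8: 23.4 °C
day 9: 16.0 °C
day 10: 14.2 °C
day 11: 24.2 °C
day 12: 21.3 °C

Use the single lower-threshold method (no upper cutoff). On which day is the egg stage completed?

Daily DD above 7.1 °C: 17.9, 19.3, 5.0, 9.3, 12.3, 18.2, 15.9, 16.3, 8.9, 7.1, 17.1, 14.2.
Cumulative: 17.9, 37.2, 42.2, 51.5, 63.8, 82.0, 97.9, 114.2, 123.1, 130.2, 147.3, 161.5.
The total first reaches 142 DD on day 11.

day 11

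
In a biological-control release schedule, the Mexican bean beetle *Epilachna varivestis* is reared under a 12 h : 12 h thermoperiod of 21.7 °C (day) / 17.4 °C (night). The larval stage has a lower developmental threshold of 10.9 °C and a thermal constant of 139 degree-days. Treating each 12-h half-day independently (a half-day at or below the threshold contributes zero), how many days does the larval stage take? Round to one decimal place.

16.1 days

Day half: max(0, 21.7 − 10.9) × 0.5 = 10.8 × 0.5 = 5.40 DD.
Night half: max(0, 17.4 − 10.9) × 0.5 = 6.5 × 0.5 = 3.25 DD.
Per 24 h: 8.65 DD/day.
Duration = 139 / 8.65 = 16.069 ≈ 16.1 days.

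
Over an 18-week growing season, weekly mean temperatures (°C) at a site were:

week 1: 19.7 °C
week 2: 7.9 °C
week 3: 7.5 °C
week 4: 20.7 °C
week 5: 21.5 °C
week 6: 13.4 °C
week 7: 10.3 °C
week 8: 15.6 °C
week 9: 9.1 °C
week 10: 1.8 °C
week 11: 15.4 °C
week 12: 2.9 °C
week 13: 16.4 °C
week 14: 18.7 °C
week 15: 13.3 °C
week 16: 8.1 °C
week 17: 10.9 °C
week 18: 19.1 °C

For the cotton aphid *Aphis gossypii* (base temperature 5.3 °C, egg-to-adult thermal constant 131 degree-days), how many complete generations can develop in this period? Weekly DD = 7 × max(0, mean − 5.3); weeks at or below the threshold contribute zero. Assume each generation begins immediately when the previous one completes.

7 generations

Weekly DD (7 × max(0, T̄ − 5.3)): 100.8, 18.2, 15.4, 107.8, 113.4, 56.7, 35.0, 72.1, 26.6, 0.0, 70.7, 0.0, 77.7, 93.8, 56.0, 19.6, 39.2, 96.6.
Season total = 999.6 DD.
Complete generations = ⌊999.6 / 131⌋ = 7.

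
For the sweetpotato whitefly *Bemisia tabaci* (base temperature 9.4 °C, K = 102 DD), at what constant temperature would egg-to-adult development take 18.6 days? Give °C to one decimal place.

14.9 °C

Required daily accumulation = 102 / 18.6 = 5.484 DD/day.
T = T_base + 5.484 = 9.4 + 5.484 = 14.884 ≈ 14.9 °C.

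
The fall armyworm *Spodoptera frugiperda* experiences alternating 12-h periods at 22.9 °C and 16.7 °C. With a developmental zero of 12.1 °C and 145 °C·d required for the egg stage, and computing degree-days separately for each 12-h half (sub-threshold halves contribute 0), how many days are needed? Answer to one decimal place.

18.8 days

Day half: max(0, 22.9 − 12.1) × 0.5 = 10.8 × 0.5 = 5.40 DD.
Night half: max(0, 16.7 − 12.1) × 0.5 = 4.6 × 0.5 = 2.30 DD.
Per 24 h: 7.70 DD/day.
Duration = 145 / 7.70 = 18.831 ≈ 18.8 days.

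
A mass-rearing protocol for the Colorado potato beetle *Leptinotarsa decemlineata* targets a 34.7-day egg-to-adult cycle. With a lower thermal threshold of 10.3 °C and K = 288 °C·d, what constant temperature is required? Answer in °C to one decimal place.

Required daily accumulation = 288 / 34.7 = 8.300 DD/day.
T = T_base + 8.300 = 10.3 + 8.300 = 18.600 ≈ 18.6 °C.

18.6 °C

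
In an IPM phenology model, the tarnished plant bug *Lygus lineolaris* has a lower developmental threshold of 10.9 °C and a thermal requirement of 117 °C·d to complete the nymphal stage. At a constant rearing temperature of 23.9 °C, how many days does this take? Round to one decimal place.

Daily accumulation = 23.9 − 10.9 = 13.0 DD/day.
Duration = 117 / 13.0 = 9.000 ≈ 9.0 days.

9.0 days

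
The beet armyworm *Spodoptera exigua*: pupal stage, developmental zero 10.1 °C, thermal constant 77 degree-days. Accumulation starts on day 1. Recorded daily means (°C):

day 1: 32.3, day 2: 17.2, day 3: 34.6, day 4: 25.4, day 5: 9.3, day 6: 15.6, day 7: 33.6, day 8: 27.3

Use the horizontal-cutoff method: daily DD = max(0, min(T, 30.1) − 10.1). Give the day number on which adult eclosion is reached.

day 7

Daily DD above 10.1 °C (capped at 20.0): 20.0, 7.1, 20.0, 15.3, 0.0, 5.5, 20.0, 17.2.
Cumulative: 20.0, 27.1, 47.1, 62.4, 62.4, 67.9, 87.9, 105.1.
The total first reaches 77 DD on day 7.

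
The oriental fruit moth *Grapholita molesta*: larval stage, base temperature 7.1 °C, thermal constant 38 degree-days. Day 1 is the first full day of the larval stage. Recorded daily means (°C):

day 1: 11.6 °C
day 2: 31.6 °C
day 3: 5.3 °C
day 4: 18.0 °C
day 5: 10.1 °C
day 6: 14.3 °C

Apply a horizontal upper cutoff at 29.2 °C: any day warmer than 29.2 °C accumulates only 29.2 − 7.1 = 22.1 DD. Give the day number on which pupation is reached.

day 5

Daily DD above 7.1 °C (capped at 22.1): 4.5, 22.1, 0.0, 10.9, 3.0, 7.2.
Cumulative: 4.5, 26.6, 26.6, 37.5, 40.5, 47.7.
The total first reaches 38 DD on day 5.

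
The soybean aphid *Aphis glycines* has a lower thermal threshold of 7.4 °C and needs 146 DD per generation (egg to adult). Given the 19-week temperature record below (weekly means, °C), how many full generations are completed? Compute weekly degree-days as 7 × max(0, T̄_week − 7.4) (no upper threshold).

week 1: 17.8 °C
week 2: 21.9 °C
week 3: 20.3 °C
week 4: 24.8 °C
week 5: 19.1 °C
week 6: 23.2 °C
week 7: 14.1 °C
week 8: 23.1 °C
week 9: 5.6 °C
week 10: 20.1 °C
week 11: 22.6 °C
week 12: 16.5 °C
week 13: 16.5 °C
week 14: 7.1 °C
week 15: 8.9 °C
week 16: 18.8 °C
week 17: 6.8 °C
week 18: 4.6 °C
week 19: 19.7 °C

8 generations

Weekly DD (7 × max(0, T̄ − 7.4)): 72.8, 101.5, 90.3, 121.8, 81.9, 110.6, 46.9, 109.9, 0.0, 88.9, 106.4, 63.7, 63.7, 0.0, 10.5, 79.8, 0.0, 0.0, 86.1.
Season total = 1234.8 DD.
Complete generations = ⌊1234.8 / 146⌋ = 8.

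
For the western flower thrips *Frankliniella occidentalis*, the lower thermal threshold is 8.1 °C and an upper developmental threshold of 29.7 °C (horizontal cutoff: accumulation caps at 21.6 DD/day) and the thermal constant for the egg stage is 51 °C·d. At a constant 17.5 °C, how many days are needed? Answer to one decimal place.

Daily accumulation = 17.5 − 8.1 = 9.4 DD/day.
Duration = 51 / 9.4 = 5.426 ≈ 5.4 days.

5.4 days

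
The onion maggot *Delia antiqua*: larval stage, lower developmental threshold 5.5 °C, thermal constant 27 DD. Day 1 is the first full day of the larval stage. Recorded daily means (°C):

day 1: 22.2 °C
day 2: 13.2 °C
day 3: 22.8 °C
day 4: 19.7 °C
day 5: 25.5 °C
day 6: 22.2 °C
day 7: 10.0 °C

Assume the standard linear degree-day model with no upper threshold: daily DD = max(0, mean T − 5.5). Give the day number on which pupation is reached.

day 3

Daily DD above 5.5 °C: 16.7, 7.7, 17.3, 14.2, 20.0, 16.7, 4.5.
Cumulative: 16.7, 24.4, 41.7, 55.9, 75.9, 92.6, 97.1.
The total first reaches 27 DD on day 3.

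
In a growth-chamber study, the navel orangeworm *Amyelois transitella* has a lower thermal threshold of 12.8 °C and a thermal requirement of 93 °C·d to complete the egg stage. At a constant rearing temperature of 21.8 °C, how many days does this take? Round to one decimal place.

Daily accumulation = 21.8 − 12.8 = 9.0 DD/day.
Duration = 93 / 9.0 = 10.333 ≈ 10.3 days.

10.3 days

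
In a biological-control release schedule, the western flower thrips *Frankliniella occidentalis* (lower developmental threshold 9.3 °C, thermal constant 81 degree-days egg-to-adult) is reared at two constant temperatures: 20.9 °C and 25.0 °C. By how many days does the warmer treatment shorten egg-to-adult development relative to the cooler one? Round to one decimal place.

At 20.9 °C: 81 / (20.9 − 9.3) = 81 / 11.6 = 6.983 d.
At 25.0 °C: 81 / (25.0 − 9.3) = 81 / 15.7 = 5.159 d.
Difference = |6.983 − 5.159| = 1.824 ≈ 1.8 days.

1.8 days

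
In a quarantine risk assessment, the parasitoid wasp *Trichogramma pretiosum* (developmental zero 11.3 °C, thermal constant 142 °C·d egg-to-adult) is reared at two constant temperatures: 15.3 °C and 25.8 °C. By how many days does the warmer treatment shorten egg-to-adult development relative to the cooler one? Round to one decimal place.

At 15.3 °C: 142 / (15.3 − 11.3) = 142 / 4.0 = 35.500 d.
At 25.8 °C: 142 / (25.8 − 11.3) = 142 / 14.5 = 9.793 d.
Difference = |35.500 − 9.793| = 25.707 ≈ 25.7 days.

25.7 days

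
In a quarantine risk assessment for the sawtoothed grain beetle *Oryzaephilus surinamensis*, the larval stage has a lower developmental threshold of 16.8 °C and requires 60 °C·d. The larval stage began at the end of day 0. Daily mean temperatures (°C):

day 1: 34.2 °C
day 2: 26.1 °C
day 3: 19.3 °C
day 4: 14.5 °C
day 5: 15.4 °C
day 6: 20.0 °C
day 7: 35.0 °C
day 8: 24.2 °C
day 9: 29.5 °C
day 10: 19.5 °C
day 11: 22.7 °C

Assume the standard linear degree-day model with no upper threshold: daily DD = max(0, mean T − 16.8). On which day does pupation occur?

day 9

Daily DD above 16.8 °C: 17.4, 9.3, 2.5, 0.0, 0.0, 3.2, 18.2, 7.4, 12.7, 2.7, 5.9.
Cumulative: 17.4, 26.7, 29.2, 29.2, 29.2, 32.4, 50.6, 58.0, 70.7, 73.4, 79.3.
The total first reaches 60 DD on day 9.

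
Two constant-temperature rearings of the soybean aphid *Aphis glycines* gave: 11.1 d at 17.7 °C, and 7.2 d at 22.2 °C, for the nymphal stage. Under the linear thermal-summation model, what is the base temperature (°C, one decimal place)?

Equal thermal constants: D₁(T₁ − T_b) = D₂(T₂ − T_b).
11.1·(17.7 − T_b) = 7.2·(22.2 − T_b)
T_b = (11.1·17.7 − 7.2·22.2) / (11.1 − 7.2) = 36.63 / 3.9 = 9.392 °C ≈ 9.4 °C.

9.4 °C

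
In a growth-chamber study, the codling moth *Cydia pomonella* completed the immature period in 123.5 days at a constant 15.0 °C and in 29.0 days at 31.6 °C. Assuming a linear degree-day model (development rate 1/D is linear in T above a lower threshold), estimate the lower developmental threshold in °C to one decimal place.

9.9 °C

Equal thermal constants: D₁(T₁ − T_b) = D₂(T₂ − T_b).
123.5·(15.0 − T_b) = 29.0·(31.6 − T_b)
T_b = (123.5·15.0 − 29.0·31.6) / (123.5 − 29.0) = 936.10 / 94.5 = 9.906 °C ≈ 9.9 °C.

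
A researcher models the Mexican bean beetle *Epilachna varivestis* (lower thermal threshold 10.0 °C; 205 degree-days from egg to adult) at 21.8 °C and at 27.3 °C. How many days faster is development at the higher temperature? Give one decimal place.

At 21.8 °C: 205 / (21.8 − 10.0) = 205 / 11.8 = 17.373 d.
At 27.3 °C: 205 / (27.3 − 10.0) = 205 / 17.3 = 11.850 d.
Difference = |17.373 − 11.850| = 5.523 ≈ 5.5 days.

5.5 days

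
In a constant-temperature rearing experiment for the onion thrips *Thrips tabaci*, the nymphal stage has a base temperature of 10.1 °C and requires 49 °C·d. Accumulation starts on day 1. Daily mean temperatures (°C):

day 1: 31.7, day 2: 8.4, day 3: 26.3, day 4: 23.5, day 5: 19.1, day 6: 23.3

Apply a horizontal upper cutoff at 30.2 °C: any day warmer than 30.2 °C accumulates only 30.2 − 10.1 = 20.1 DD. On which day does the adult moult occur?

Daily DD above 10.1 °C (capped at 20.1): 20.1, 0.0, 16.2, 13.4, 9.0, 13.2.
Cumulative: 20.1, 20.1, 36.3, 49.7, 58.7, 71.9.
The total first reaches 49 DD on day 4.

day 4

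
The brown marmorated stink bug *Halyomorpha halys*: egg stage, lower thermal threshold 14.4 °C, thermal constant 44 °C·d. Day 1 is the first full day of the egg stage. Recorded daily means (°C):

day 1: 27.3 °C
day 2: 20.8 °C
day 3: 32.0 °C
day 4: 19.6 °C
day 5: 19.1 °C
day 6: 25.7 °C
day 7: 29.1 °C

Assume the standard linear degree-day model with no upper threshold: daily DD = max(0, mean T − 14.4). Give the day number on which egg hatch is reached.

day 5

Daily DD above 14.4 °C: 12.9, 6.4, 17.6, 5.2, 4.7, 11.3, 14.7.
Cumulative: 12.9, 19.3, 36.9, 42.1, 46.8, 58.1, 72.8.
The total first reaches 44 DD on day 5.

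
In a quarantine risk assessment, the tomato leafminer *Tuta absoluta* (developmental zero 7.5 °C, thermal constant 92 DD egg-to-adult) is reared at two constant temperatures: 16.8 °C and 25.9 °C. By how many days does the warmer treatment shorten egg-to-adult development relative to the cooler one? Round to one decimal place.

At 16.8 °C: 92 / (16.8 − 7.5) = 92 / 9.3 = 9.892 d.
At 25.9 °C: 92 / (25.9 − 7.5) = 92 / 18.4 = 5.000 d.
Difference = |9.892 − 5.000| = 4.892 ≈ 4.9 days.

4.9 days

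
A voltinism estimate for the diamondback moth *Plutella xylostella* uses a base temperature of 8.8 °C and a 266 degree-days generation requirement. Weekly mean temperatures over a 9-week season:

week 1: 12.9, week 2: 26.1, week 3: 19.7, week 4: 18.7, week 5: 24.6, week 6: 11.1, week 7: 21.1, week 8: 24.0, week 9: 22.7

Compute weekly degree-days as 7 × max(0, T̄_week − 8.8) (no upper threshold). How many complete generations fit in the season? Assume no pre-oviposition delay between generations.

2 generations

Weekly DD (7 × max(0, T̄ − 8.8)): 28.7, 121.1, 76.3, 69.3, 110.6, 16.1, 86.1, 106.4, 97.3.
Season total = 711.9 DD.
Complete generations = ⌊711.9 / 266⌋ = 2.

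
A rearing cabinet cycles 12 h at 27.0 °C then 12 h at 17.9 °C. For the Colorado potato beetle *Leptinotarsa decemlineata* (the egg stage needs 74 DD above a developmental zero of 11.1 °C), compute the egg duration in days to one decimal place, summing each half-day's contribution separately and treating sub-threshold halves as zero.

Day half: max(0, 27.0 − 11.1) × 0.5 = 15.9 × 0.5 = 7.95 DD.
Night half: max(0, 17.9 − 11.1) × 0.5 = 6.8 × 0.5 = 3.40 DD.
Per 24 h: 11.35 DD/day.
Duration = 74 / 11.35 = 6.520 ≈ 6.5 days.

6.5 days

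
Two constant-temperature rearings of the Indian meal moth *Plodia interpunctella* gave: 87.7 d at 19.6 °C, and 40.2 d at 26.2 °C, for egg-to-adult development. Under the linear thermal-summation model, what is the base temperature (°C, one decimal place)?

14.0 °C

Linear rate model ⇒ the product D·(T − T_b) is constant across temperatures.
87.7·(19.6 − T_b) = 40.2·(26.2 − T_b)
T_b = (87.7·19.6 − 40.2·26.2) / (87.7 − 40.2) = 665.68 / 47.5 = 14.014 °C ≈ 14.0 °C.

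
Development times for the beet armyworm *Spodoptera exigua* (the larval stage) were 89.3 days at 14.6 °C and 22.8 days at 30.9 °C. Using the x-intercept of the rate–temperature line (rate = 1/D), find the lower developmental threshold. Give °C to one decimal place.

Under the model K = D·(T − T_b), so D₁·(T₁ − T_b) = D₂·(T₂ − T_b).
89.3·(14.6 − T_b) = 22.8·(30.9 − T_b)
T_b = (89.3·14.6 − 22.8·30.9) / (89.3 − 22.8) = 599.26 / 66.5 = 9.011 °C ≈ 9.0 °C.

9.0 °C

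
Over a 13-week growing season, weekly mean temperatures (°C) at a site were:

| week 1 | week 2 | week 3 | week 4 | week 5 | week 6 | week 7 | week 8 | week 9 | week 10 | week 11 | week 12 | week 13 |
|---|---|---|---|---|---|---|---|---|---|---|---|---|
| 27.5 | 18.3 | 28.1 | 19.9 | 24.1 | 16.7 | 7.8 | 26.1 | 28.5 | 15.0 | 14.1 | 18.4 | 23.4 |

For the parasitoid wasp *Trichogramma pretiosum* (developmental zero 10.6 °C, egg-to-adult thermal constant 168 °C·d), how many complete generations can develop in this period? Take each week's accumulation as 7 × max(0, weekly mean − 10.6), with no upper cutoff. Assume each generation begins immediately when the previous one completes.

Weekly DD (7 × max(0, T̄ − 10.6)): 118.3, 53.9, 122.5, 65.1, 94.5, 42.7, 0.0, 108.5, 125.3, 30.8, 24.5, 54.6, 89.6.
Season total = 930.3 DD.
Complete generations = ⌊930.3 / 168⌋ = 5.

5 generations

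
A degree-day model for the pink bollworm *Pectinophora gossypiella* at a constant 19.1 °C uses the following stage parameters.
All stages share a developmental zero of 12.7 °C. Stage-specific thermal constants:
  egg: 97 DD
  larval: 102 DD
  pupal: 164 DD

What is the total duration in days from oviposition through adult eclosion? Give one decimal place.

56.7 days

Daily accumulation at 19.1 °C = 19.1 − 12.7 = 6.4 DD/day.
Total K = 97 + 102 + 164 = 363 DD.
Total duration = 363 / 6.4 = 56.719 ≈ 56.7 days.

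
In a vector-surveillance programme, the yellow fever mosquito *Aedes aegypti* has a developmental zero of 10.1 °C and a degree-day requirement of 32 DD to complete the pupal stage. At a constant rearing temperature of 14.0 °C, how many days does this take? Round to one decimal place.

8.2 days

Daily accumulation = 14.0 − 10.1 = 3.9 DD/day.
Duration = 32 / 3.9 = 8.205 ≈ 8.2 days.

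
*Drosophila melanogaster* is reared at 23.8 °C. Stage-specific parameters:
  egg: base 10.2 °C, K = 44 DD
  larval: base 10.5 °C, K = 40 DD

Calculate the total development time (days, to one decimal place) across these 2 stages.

6.2 days

egg: 44 / (23.8 − 10.2) = 44 / 13.6 = 3.235 d.
larval: 40 / (23.8 − 10.5) = 40 / 13.3 = 3.008 d.
Sum = 6.243 ≈ 6.2 days.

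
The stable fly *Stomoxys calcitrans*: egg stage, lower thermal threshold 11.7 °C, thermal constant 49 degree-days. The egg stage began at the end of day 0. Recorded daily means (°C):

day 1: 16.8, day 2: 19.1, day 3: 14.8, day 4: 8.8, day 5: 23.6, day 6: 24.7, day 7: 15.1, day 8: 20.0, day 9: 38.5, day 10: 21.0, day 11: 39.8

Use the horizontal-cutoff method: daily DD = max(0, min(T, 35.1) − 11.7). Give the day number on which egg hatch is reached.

Daily DD above 11.7 °C (capped at 23.4): 5.1, 7.4, 3.1, 0.0, 11.9, 13.0, 3.4, 8.3, 23.4, 9.3, 23.4.
Cumulative: 5.1, 12.5, 15.6, 15.6, 27.5, 40.5, 43.9, 52.2, 75.6, 84.9, 108.3.
The total first reaches 49 DD on day 8.

day 8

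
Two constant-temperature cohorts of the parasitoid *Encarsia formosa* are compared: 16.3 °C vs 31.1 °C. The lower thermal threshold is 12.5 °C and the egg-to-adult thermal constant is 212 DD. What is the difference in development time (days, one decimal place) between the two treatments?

44.4 days

At 16.3 °C: 212 / (16.3 − 12.5) = 212 / 3.8 = 55.789 d.
At 31.1 °C: 212 / (31.1 − 12.5) = 212 / 18.6 = 11.398 d.
Difference = |55.789 − 11.398| = 44.392 ≈ 44.4 days.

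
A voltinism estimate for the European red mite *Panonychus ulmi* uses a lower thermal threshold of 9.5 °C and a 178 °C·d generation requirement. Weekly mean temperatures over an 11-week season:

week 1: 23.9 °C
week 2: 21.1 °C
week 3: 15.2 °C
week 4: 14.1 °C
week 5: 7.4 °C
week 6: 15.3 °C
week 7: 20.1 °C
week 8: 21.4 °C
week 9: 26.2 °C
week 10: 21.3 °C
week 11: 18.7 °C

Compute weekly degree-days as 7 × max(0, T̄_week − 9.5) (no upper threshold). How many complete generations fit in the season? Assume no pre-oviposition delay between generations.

Weekly DD (7 × max(0, T̄ − 9.5)): 100.8, 81.2, 39.9, 32.2, 0.0, 40.6, 74.2, 83.3, 116.9, 82.6, 64.4.
Season total = 716.1 DD.
Complete generations = ⌊716.1 / 178⌋ = 4.

4 generations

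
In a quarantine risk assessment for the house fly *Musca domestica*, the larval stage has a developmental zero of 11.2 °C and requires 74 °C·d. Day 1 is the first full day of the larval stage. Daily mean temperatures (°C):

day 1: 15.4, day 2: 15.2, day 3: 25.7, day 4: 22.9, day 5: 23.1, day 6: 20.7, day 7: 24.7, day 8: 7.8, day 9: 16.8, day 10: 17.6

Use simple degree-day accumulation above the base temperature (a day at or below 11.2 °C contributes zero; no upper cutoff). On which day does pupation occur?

day 9

Daily DD above 11.2 °C: 4.2, 4.0, 14.5, 11.7, 11.9, 9.5, 13.5, 0.0, 5.6, 6.4.
Cumulative: 4.2, 8.2, 22.7, 34.4, 46.3, 55.8, 69.3, 69.3, 74.9, 81.3.
The total first reaches 74 DD on day 9.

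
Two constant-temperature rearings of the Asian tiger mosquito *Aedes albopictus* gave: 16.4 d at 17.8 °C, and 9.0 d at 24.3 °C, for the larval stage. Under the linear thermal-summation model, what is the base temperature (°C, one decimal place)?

9.9 °C

Equal thermal constants: D₁(T₁ − T_b) = D₂(T₂ − T_b).
16.4·(17.8 − T_b) = 9.0·(24.3 − T_b)
T_b = (16.4·17.8 − 9.0·24.3) / (16.4 − 9.0) = 73.22 / 7.4 = 9.895 °C ≈ 9.9 °C.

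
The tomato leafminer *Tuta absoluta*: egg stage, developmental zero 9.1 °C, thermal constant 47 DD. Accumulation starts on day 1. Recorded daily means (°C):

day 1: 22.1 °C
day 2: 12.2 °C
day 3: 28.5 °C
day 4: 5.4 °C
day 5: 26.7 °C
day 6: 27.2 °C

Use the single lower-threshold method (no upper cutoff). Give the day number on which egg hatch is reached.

Daily DD above 9.1 °C: 13.0, 3.1, 19.4, 0.0, 17.6, 18.1.
Cumulative: 13.0, 16.1, 35.5, 35.5, 53.1, 71.2.
The total first reaches 47 DD on day 5.

day 5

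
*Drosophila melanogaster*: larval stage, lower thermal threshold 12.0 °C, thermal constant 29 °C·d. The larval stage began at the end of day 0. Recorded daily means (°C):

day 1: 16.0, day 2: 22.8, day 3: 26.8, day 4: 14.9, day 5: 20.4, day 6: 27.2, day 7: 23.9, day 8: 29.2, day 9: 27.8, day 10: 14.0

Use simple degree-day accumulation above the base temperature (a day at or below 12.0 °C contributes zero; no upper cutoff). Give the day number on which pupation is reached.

Daily DD above 12.0 °C: 4.0, 10.8, 14.8, 2.9, 8.4, 15.2, 11.9, 17.2, 15.8, 2.0.
Cumulative: 4.0, 14.8, 29.6, 32.5, 40.9, 56.1, 68.0, 85.2, 101.0, 103.0.
The total first reaches 29 DD on day 3.

day 3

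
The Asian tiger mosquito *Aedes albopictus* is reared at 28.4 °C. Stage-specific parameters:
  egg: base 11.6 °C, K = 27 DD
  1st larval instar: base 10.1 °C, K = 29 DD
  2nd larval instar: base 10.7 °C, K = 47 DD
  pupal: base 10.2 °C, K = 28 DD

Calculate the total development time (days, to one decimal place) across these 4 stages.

egg: 27 / (28.4 − 11.6) = 27 / 16.8 = 1.607 d.
1st larval instar: 29 / (28.4 − 10.1) = 29 / 18.3 = 1.585 d.
2nd larval instar: 47 / (28.4 − 10.7) = 47 / 17.7 = 2.655 d.
pupal: 28 / (28.4 − 10.2) = 28 / 18.2 = 1.538 d.
Sum = 7.386 ≈ 7.4 days.

7.4 days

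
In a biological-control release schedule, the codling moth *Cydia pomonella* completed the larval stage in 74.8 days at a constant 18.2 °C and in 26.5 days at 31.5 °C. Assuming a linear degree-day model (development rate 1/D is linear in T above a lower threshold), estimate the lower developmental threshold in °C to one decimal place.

Under the model K = D·(T − T_b), so D₁·(T₁ − T_b) = D₂·(T₂ − T_b).
74.8·(18.2 − T_b) = 26.5·(31.5 − T_b)
T_b = (74.8·18.2 − 26.5·31.5) / (74.8 − 26.5) = 526.61 / 48.3 = 10.903 °C ≈ 10.9 °C.

10.9 °C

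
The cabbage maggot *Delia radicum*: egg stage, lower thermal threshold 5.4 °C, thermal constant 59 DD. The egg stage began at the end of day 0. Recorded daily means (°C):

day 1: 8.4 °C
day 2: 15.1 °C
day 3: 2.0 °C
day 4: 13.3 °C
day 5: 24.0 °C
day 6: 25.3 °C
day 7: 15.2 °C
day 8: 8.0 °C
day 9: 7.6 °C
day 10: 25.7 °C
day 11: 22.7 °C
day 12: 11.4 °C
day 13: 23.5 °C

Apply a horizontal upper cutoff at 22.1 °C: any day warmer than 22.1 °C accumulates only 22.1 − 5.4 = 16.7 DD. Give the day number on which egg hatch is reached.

Daily DD above 5.4 °C (capped at 16.7): 3.0, 9.7, 0.0, 7.9, 16.7, 16.7, 9.8, 2.6, 2.2, 16.7, 16.7, 6.0, 16.7.
Cumulative: 3.0, 12.7, 12.7, 20.6, 37.3, 54.0, 63.8, 66.4, 68.6, 85.3, 102.0, 108.0, 124.7.
The total first reaches 59 DD on day 7.

day 7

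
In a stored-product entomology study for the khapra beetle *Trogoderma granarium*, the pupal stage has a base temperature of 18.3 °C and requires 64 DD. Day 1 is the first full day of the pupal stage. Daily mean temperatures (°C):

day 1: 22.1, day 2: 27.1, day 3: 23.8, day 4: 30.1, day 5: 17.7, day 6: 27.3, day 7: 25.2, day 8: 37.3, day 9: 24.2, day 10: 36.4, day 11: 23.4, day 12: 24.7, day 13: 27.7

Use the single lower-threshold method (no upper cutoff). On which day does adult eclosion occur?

Daily DD above 18.3 °C: 3.8, 8.8, 5.5, 11.8, 0.0, 9.0, 6.9, 19.0, 5.9, 18.1, 5.1, 6.4, 9.4.
Cumulative: 3.8, 12.6, 18.1, 29.9, 29.9, 38.9, 45.8, 64.8, 70.7, 88.8, 93.9, 100.3, 109.7.
The total first reaches 64 DD on day 8.

day 8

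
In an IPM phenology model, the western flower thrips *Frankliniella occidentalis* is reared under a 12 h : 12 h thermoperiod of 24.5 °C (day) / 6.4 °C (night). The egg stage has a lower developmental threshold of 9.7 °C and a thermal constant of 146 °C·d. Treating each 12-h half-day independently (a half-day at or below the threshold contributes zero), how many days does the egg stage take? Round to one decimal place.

Day half: max(0, 24.5 − 9.7) × 0.5 = 14.8 × 0.5 = 7.40 DD.
Night half: max(0, 6.4 − 9.7) × 0.5 = 0.0 × 0.5 = 0.00 DD.
Per 24 h: 7.40 DD/day.
Duration = 146 / 7.40 = 19.730 ≈ 19.7 days.

19.7 days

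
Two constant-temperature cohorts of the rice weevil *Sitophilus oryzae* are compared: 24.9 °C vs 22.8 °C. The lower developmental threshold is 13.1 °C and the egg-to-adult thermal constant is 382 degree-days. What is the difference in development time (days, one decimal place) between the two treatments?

At 24.9 °C: 382 / (24.9 − 13.1) = 382 / 11.8 = 32.373 d.
At 22.8 °C: 382 / (22.8 − 13.1) = 382 / 9.7 = 39.381 d.
Difference = |32.373 − 39.381| = 7.009 ≈ 7.0 days.

7.0 days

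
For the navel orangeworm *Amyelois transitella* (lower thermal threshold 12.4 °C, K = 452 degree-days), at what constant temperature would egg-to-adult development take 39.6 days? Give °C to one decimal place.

Required daily accumulation = 452 / 39.6 = 11.414 DD/day.
T = T_base + 11.414 = 12.4 + 11.414 = 23.814 ≈ 23.8 °C.

23.8 °C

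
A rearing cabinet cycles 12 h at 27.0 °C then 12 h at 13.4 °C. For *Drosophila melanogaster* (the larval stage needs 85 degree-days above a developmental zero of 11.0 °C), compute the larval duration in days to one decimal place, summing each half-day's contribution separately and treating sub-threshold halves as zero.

9.2 days

Day half: max(0, 27.0 − 11.0) × 0.5 = 16.0 × 0.5 = 8.00 DD.
Night half: max(0, 13.4 − 11.0) × 0.5 = 2.4 × 0.5 = 1.20 DD.
Per 24 h: 9.20 DD/day.
Duration = 85 / 9.20 = 9.239 ≈ 9.2 days.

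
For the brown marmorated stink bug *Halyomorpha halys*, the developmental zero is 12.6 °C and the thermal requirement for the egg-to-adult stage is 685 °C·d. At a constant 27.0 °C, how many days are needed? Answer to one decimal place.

Daily accumulation = 27.0 − 12.6 = 14.4 DD/day.
Duration = 685 / 14.4 = 47.569 ≈ 47.6 days.

47.6 days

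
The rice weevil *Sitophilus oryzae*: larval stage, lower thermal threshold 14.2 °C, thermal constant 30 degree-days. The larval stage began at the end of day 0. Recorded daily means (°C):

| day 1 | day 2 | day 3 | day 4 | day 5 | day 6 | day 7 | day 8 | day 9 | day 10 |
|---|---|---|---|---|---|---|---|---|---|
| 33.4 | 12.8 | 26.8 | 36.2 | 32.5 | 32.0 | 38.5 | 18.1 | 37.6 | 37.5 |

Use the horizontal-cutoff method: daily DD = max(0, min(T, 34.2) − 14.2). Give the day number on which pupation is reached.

day 3

Daily DD above 14.2 °C (capped at 20.0): 19.2, 0.0, 12.6, 20.0, 18.3, 17.8, 20.0, 3.9, 20.0, 20.0.
Cumulative: 19.2, 19.2, 31.8, 51.8, 70.1, 87.9, 107.9, 111.8, 131.8, 151.8.
The total first reaches 30 DD on day 3.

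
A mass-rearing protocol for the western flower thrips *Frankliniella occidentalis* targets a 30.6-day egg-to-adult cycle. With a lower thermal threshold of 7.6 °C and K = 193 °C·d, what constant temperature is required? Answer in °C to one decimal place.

13.9 °C

Required daily accumulation = 193 / 30.6 = 6.307 DD/day.
T = T_base + 6.307 = 7.6 + 6.307 = 13.907 ≈ 13.9 °C.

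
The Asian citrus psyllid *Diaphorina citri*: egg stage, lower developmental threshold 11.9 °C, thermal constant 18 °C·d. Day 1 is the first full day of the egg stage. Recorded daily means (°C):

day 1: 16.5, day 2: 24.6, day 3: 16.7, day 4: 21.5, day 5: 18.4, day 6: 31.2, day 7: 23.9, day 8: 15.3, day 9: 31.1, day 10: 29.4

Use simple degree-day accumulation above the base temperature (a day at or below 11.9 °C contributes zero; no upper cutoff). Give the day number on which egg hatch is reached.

Daily DD above 11.9 °C: 4.6, 12.7, 4.8, 9.6, 6.5, 19.3, 12.0, 3.4, 19.2, 17.5.
Cumulative: 4.6, 17.3, 22.1, 31.7, 38.2, 57.5, 69.5, 72.9, 92.1, 109.6.
The total first reaches 18 DD on day 3.

day 3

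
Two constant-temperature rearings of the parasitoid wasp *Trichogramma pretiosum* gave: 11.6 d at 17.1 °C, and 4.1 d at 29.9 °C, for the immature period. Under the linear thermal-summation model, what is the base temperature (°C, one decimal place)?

Under the model K = D·(T − T_b), so D₁·(T₁ − T_b) = D₂·(T₂ − T_b).
11.6·(17.1 − T_b) = 4.1·(29.9 − T_b)
T_b = (11.6·17.1 − 4.1·29.9) / (11.6 − 4.1) = 75.77 / 7.5 = 10.103 °C ≈ 10.1 °C.

10.1 °C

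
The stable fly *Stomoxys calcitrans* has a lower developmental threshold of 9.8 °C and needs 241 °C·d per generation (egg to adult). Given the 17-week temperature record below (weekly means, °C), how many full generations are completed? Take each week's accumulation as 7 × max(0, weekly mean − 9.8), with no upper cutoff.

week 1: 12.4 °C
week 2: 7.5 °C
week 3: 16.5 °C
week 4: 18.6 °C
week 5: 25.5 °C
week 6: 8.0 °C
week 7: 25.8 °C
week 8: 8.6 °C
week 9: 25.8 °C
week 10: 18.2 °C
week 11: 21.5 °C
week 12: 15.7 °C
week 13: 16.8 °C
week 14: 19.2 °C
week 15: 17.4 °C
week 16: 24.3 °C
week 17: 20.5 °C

Weekly DD (7 × max(0, T̄ − 9.8)): 18.2, 0.0, 46.9, 61.6, 109.9, 0.0, 112.0, 0.0, 112.0, 58.8, 81.9, 41.3, 49.0, 65.8, 53.2, 101.5, 74.9.
Season total = 987.0 DD.
Complete generations = ⌊987.0 / 241⌋ = 4.

4 generations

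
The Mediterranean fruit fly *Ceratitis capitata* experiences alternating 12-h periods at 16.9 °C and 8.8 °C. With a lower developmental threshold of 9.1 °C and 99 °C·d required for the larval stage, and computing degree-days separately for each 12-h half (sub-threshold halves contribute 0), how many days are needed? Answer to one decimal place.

Day half: max(0, 16.9 − 9.1) × 0.5 = 7.8 × 0.5 = 3.90 DD.
Night half: max(0, 8.8 − 9.1) × 0.5 = 0.0 × 0.5 = 0.00 DD.
Per 24 h: 3.90 DD/day.
Duration = 99 / 3.90 = 25.385 ≈ 25.4 days.

25.4 days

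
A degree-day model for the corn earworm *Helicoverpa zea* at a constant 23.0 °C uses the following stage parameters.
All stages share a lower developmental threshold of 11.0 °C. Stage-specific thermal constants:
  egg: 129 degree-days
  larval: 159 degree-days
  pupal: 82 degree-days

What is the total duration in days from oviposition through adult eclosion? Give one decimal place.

30.8 days

Daily accumulation at 23.0 °C = 23.0 − 11.0 = 12.0 DD/day.
Total K = 129 + 159 + 82 = 370 DD.
Total duration = 370 / 12.0 = 30.833 ≈ 30.8 days.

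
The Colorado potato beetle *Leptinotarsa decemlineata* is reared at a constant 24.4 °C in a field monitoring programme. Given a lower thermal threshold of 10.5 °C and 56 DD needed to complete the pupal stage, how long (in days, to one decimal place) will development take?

Daily accumulation = 24.4 − 10.5 = 13.9 DD/day.
Duration = 56 / 13.9 = 4.029 ≈ 4.0 days.

4.0 days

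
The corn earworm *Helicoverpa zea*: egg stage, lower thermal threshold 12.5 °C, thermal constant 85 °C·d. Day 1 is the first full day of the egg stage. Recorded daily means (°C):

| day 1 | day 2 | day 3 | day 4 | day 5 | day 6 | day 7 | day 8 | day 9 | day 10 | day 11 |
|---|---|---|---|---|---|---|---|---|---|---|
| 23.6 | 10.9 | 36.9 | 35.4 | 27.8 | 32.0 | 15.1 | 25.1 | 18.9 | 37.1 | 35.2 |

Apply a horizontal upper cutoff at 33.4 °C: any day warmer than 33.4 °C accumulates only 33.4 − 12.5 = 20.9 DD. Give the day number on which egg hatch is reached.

Daily DD above 12.5 °C (capped at 20.9): 11.1, 0.0, 20.9, 20.9, 15.3, 19.5, 2.6, 12.6, 6.4, 20.9, 20.9.
Cumulative: 11.1, 11.1, 32.0, 52.9, 68.2, 87.7, 90.3, 102.9, 109.3, 130.2, 151.1.
The total first reaches 85 DD on day 6.

day 6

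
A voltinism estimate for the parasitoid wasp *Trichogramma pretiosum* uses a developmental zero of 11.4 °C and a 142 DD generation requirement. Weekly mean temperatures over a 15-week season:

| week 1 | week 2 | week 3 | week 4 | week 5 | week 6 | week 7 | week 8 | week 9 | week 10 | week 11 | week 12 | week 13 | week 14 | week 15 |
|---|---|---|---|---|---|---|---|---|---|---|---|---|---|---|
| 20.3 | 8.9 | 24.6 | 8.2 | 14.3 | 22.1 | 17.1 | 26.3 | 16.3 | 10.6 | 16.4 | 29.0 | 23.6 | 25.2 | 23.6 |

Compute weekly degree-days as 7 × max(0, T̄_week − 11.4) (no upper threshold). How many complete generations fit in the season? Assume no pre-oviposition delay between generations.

Weekly DD (7 × max(0, T̄ − 11.4)): 62.3, 0.0, 92.4, 0.0, 20.3, 74.9, 39.9, 104.3, 34.3, 0.0, 35.0, 123.2, 85.4, 96.6, 85.4.
Season total = 854.0 DD.
Complete generations = ⌊854.0 / 142⌋ = 6.

6 generations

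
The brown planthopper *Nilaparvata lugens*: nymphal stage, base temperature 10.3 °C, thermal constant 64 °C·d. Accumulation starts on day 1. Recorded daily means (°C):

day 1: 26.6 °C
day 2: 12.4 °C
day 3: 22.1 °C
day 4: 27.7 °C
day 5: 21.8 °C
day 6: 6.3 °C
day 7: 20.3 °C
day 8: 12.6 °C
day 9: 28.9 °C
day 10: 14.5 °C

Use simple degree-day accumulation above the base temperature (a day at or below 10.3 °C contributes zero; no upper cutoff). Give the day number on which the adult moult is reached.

Daily DD above 10.3 °C: 16.3, 2.1, 11.8, 17.4, 11.5, 0.0, 10.0, 2.3, 18.6, 4.2.
Cumulative: 16.3, 18.4, 30.2, 47.6, 59.1, 59.1, 69.1, 71.4, 90.0, 94.2.
The total first reaches 64 DD on day 7.

day 7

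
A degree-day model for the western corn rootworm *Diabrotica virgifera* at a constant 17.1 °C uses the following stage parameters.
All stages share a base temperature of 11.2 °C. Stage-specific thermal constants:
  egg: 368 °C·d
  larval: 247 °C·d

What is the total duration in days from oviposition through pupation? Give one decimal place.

Daily accumulation at 17.1 °C = 17.1 − 11.2 = 5.9 DD/day.
Total K = 368 + 247 = 615 DD.
Total duration = 615 / 5.9 = 104.237 ≈ 104.2 days.

104.2 days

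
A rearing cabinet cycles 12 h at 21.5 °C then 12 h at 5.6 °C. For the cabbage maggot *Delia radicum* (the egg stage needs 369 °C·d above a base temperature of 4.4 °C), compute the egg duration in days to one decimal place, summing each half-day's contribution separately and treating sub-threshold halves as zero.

Day half: max(0, 21.5 − 4.4) × 0.5 = 17.1 × 0.5 = 8.55 DD.
Night half: max(0, 5.6 − 4.4) × 0.5 = 1.2 × 0.5 = 0.60 DD.
Per 24 h: 9.15 DD/day.
Duration = 369 / 9.15 = 40.328 ≈ 40.3 days.

40.3 days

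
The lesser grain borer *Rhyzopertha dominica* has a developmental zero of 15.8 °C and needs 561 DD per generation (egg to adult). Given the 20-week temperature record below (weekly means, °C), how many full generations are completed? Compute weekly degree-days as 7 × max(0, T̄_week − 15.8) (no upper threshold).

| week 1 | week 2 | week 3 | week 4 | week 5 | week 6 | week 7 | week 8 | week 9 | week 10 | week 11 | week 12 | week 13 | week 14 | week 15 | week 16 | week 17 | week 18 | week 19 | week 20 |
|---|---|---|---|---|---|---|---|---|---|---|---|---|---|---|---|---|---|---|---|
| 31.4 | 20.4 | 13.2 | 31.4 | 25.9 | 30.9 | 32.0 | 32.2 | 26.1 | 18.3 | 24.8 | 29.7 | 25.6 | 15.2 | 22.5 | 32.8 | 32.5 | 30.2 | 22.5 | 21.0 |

Weekly DD (7 × max(0, T̄ − 15.8)): 109.2, 32.2, 0.0, 109.2, 70.7, 105.7, 113.4, 114.8, 72.1, 17.5, 63.0, 97.3, 68.6, 0.0, 46.9, 119.0, 116.9, 100.8, 46.9, 36.4.
Season total = 1440.6 DD.
Complete generations = ⌊1440.6 / 561⌋ = 2.

2 generations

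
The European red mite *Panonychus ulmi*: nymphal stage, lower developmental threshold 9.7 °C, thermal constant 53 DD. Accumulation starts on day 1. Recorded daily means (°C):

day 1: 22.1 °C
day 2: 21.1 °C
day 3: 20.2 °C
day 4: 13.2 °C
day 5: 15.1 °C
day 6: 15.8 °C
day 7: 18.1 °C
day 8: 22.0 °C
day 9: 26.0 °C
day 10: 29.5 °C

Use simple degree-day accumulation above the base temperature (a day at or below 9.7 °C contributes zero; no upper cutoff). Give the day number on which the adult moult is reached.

day 7

Daily DD above 9.7 °C: 12.4, 11.4, 10.5, 3.5, 5.4, 6.1, 8.4, 12.3, 16.3, 19.8.
Cumulative: 12.4, 23.8, 34.3, 37.8, 43.2, 49.3, 57.7, 70.0, 86.3, 106.1.
The total first reaches 53 DD on day 7.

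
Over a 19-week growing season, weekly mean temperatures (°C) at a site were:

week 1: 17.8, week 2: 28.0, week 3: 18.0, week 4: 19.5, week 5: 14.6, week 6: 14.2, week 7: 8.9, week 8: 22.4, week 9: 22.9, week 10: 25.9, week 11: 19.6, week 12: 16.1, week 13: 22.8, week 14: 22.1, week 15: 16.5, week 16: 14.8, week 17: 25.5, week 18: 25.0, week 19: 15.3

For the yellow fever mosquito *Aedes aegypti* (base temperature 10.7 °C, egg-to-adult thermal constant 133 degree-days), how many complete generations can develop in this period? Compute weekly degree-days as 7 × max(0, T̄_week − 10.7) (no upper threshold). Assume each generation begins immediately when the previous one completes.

Weekly DD (7 × max(0, T̄ − 10.7)): 49.7, 121.1, 51.1, 61.6, 27.3, 24.5, 0.0, 81.9, 85.4, 106.4, 62.3, 37.8, 84.7, 79.8, 40.6, 28.7, 103.6, 100.1, 32.2.
Season total = 1178.8 DD.
Complete generations = ⌊1178.8 / 133⌋ = 8.

8 generations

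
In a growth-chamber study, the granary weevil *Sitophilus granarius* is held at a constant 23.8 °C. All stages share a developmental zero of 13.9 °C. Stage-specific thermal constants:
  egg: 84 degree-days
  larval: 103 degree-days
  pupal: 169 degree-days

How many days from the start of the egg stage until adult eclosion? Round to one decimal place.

Daily accumulation at 23.8 °C = 23.8 − 13.9 = 9.9 DD/day.
Total K = 84 + 103 + 169 = 356 DD.
Total duration = 356 / 9.9 = 35.960 ≈ 36.0 days.

36.0 days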